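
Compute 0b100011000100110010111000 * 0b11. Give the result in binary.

Multiply each base-2 digit by 3, carrying:
  0×3 = 0 → write 0
  0×3 = 0 → write 0
  0×3 = 0 → write 0
  1×3 = 3 → write 1 carry 1
  1×3+1 = 4 → write 0 carry 2
  1×3+2 = 5 → write 1 carry 2
  0×3+2 = 2 → write 0 carry 1
  1×3+1 = 4 → write 0 carry 2
  0×3+2 = 2 → write 0 carry 1
  0×3+1 = 1 → write 1
  1×3 = 3 → write 1 carry 1
  1×3+1 = 4 → write 0 carry 2
  0×3+2 = 2 → write 0 carry 1
  0×3+1 = 1 → write 1
  1×3 = 3 → write 1 carry 1
  0×3+1 = 1 → write 1
  0×3 = 0 → write 0
  0×3 = 0 → write 0
  1×3 = 3 → write 1 carry 1
  1×3+1 = 4 → write 0 carry 2
  0×3+2 = 2 → write 0 carry 1
  0×3+1 = 1 → write 1
  0×3 = 0 → write 0
  1×3 = 3 → write 1 carry 1
  remaining carry: 1

0b1101001001110011000101000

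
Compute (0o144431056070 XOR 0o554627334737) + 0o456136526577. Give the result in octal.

First 0o144431056070 XOR 0o554627334737 = 0o410216362747.
Add column by column in base 8, right to left:
  7+7 = 6 carry 1
  4+7+1 = 4 carry 1
  7+5+1 = 5 carry 1
  2+6+1 = 1 carry 1
  6+2+1 = 1 carry 1
  3+5+1 = 1 carry 1
  6+6+1 = 5 carry 1
  1+3+1 = 5
  2+1 = 3
  0+6 = 6
  1+5 = 6
  4+4 = 0 carry 1
  final carry 1

0o1066355111546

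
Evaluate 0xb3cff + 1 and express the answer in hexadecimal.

0xb3d00

The trailing 2 digits are F (max in base 16), so adding 1 cascades: they roll to 0 and the next digit up increments.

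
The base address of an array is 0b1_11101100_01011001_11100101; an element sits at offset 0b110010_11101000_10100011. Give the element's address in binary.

0b10000111110100001010001000

Add column by column in base 2, right to left:
  1+1 = 0 carry 1
  0+1+1 = 0 carry 1
  1+0+1 = 0 carry 1
  0+0+1 = 1
  0+0 = 0
  1+1 = 0 carry 1
  1+0+1 = 0 carry 1
  1+1+1 = 1 carry 1
  1+0+1 = 0 carry 1
  0+0+1 = 1
  0+0 = 0
  1+1 = 0 carry 1
  1+0+1 = 0 carry 1
  0+1+1 = 0 carry 1
  1+1+1 = 1 carry 1
  0+1+1 = 0 carry 1
  0+0+1 = 1
  0+1 = 1
  1+0 = 1
  1+0 = 1
  0+1 = 1
  1+1 = 0 carry 1
  1+0+1 = 0 carry 1
  1+0+1 = 0 carry 1
  1+0+1 = 0 carry 1
  final carry 1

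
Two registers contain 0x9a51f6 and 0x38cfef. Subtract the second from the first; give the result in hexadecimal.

Subtract column by column in base 16:
  6-f → 7 (borrow)
  f-e-1 → 0
  1-f → 2 (borrow)
  5-c-1 → 8 (borrow)
  a-8-1 → 1
  9-3 → 6

0x618207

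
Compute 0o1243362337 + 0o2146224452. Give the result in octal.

Add column by column in base 8, right to left:
  7+2 = 1 carry 1
  3+5+1 = 1 carry 1
  3+4+1 = 0 carry 1
  2+4+1 = 7
  6+2 = 0 carry 1
  3+2+1 = 6
  3+6 = 1 carry 1
  4+4+1 = 1 carry 1
  2+1+1 = 4
  1+2 = 3

0o3411607011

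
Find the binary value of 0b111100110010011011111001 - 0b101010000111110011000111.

0b10010101010101000110010

Subtract column by column in base 2:
  1-1 → 0
  0-1 → 1 (borrow)
  0-1-1 → 0 (borrow)
  1-0-1 → 0
  1-0 → 1
  1-0 → 1
  1-1 → 0
  1-1 → 0
  0-0 → 0
  1-0 → 1
  1-1 → 0
  0-1 → 1 (borrow)
  0-1-1 → 0 (borrow)
  1-1-1 → 1 (borrow)
  0-1-1 → 0 (borrow)
  0-0-1 → 1 (borrow)
  1-0-1 → 0
  1-0 → 1
  0-0 → 0
  0-1 → 1 (borrow)
  1-0-1 → 0
  1-1 → 0
  1-0 → 1
  1-1 → 0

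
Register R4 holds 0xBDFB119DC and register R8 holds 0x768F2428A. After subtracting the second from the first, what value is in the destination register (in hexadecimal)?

0x476BED752

Subtract column by column in base 16:
  C-A → 2
  D-8 → 5
  9-2 → 7
  1-4 → D (borrow)
  1-2-1 → E (borrow)
  B-F-1 → B (borrow)
  F-8-1 → 6
  D-6 → 7
  B-7 → 4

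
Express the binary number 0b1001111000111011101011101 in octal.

Group the bits in threes: 001 001 111 000 111 011 101 011 101 → 117073535.

0o117073535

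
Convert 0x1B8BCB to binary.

0b110111000101111001011

Expand each hex digit to 4 bits: 1=0001 B=1011 8=1000 B=1011 C=1100 B=1011.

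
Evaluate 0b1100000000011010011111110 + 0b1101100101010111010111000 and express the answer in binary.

Add column by column in base 2, right to left:
  0+0 = 0
  1+0 = 1
  1+0 = 1
  1+1 = 0 carry 1
  1+1+1 = 1 carry 1
  1+1+1 = 1 carry 1
  1+0+1 = 0 carry 1
  1+1+1 = 1 carry 1
  0+0+1 = 1
  0+1 = 1
  1+1 = 0 carry 1
  0+1+1 = 0 carry 1
  1+0+1 = 0 carry 1
  1+1+1 = 1 carry 1
  0+0+1 = 1
  0+1 = 1
  0+0 = 0
  0+1 = 1
  0+0 = 0
  0+0 = 0
  0+1 = 1
  0+1 = 1
  0+0 = 0
  1+1 = 0 carry 1
  1+1+1 = 1 carry 1
  final carry 1

0b11001100101110001110110110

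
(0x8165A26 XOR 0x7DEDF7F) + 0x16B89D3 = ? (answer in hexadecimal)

0x11340F2C

First 0x8165A26 XOR 0x7DEDF7F = 0xFC88559.
Add column by column in base 16, right to left:
  9+3 = C
  5+D = 2 carry 1
  5+9+1 = F
  8+8 = 0 carry 1
  8+B+1 = 4 carry 1
  C+6+1 = 3 carry 1
  F+1+1 = 1 carry 1
  final carry 1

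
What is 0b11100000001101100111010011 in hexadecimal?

0x380D9D3

Group the bits into nibbles: 0011 1000 0000 1101 1001 1101 0011 → 380D9D3.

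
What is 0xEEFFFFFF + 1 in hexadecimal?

0xEF000000

The trailing 6 digits are F (max in base 16), so adding 1 cascades: they roll to 0 and the next digit up increments.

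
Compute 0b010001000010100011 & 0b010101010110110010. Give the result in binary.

0b010001000010100010

AND bit by bit (1 only where both bits are 1):
  010001000010100011
& 010101010110110010
= 010001000010100010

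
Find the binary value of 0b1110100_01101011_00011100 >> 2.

0b111010001101011000111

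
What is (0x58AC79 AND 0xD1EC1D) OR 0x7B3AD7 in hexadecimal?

0x7BBEDF

0x58AC79 AND 0xD1EC1D = 0x50AC19.
Then OR with 0x7B3AD7.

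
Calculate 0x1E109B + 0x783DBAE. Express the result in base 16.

Add column by column in base 16, right to left:
  B+E = 9 carry 1
  9+A+1 = 4 carry 1
  0+B+1 = C
  1+D = E
  E+3 = 1 carry 1
  1+8+1 = A
  0+7 = 7

0x7A1EC49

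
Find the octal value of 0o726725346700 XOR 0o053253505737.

XOR each oct digit independently (no carries):
  7^0=7, 2^5=7, 6^3=5, 7^2=5, 2^5=7, 5^3=6, 3^5=6, 4^0=4, 6^5=3, 7^7=0, 0^3=3, 0^7=7

0o775576643037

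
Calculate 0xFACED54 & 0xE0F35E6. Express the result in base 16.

AND each hex digit independently (no carries):
  F&E=E, A&0=0, C&F=C, E&3=2, D&5=5, 5&E=4, 4&6=4

0xE0C2544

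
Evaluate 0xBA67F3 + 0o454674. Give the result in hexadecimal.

0o454674 = 0x259BC in hexadecimal.
Add column by column in base 16, right to left:
  3+C = F
  F+B = A carry 1
  7+9+1 = 1 carry 1
  6+5+1 = C
  A+2 = C
  B+0 = B

0xBCC1AF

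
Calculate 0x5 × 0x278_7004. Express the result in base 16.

Multiply each base-16 digit by 5, carrying:
  4×5 = 20 → write 4 carry 1
  0×5+1 = 1 → write 1
  0×5 = 0 → write 0
  7×5 = 35 → write 3 carry 2
  8×5+2 = 42 → write a carry 2
  7×5+2 = 37 → write 5 carry 2
  2×5+2 = 12 → write c

0xc5a3014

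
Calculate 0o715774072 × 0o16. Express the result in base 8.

0o14503711454

Multiply each base-8 digit by 14, carrying:
  2×14 = 28 → write 4 carry 3
  7×14+3 = 101 → write 5 carry 12
  0×14+12 = 12 → write 4 carry 1
  4×14+1 = 57 → write 1 carry 7
  7×14+7 = 105 → write 1 carry 13
  7×14+13 = 111 → write 7 carry 13
  5×14+13 = 83 → write 3 carry 10
  1×14+10 = 24 → write 0 carry 3
  7×14+3 = 101 → write 5 carry 12
  remaining carry: 14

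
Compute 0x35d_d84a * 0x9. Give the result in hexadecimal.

0x1e4c9a9a

Multiply each base-16 digit by 9, carrying:
  a×9 = 90 → write a carry 5
  4×9+5 = 41 → write 9 carry 2
  8×9+2 = 74 → write a carry 4
  d×9+4 = 121 → write 9 carry 7
  d×9+7 = 124 → write c carry 7
  5×9+7 = 52 → write 4 carry 3
  3×9+3 = 30 → write e carry 1
  remaining carry: 1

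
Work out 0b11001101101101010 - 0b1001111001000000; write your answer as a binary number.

0b1111110100101010

Subtract column by column in base 2:
  0-0 → 0
  1-0 → 1
  0-0 → 0
  1-0 → 1
  0-0 → 0
  1-0 → 1
  1-1 → 0
  0-0 → 0
  1-0 → 1
  1-1 → 0
  0-1 → 1 (borrow)
  1-1-1 → 1 (borrow)
  1-1-1 → 1 (borrow)
  0-0-1 → 1 (borrow)
  0-0-1 → 1 (borrow)
  1-1-1 → 1 (borrow)
  1-0-1 → 0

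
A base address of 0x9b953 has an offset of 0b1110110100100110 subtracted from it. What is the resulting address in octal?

0o2146055

0x9b953 = 0o2334523 in octal.
0b1110110100100110 = 0o166446 in octal.
Subtract column by column in base 8:
  3-6 → 5 (borrow)
  2-4-1 → 5 (borrow)
  5-4-1 → 0
  4-6 → 6 (borrow)
  3-6-1 → 4 (borrow)
  3-1-1 → 1
  2-0 → 2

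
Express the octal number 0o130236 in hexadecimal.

0xB09E

Each octal digit is 3 bits: 1=001 3=011 0=000 2=010 3=011 6=110.
Group the bits into nibbles: 1011 0000 1001 1110 → B09E.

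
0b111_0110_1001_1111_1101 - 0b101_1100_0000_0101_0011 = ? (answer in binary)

0b11010100110101010

Subtract column by column in base 2:
  1-1 → 0
  0-1 → 1 (borrow)
  1-0-1 → 0
  1-0 → 1
  1-1 → 0
  1-0 → 1
  1-1 → 0
  1-0 → 1
  1-0 → 1
  0-0 → 0
  0-0 → 0
  1-0 → 1
  0-0 → 0
  1-0 → 1
  1-1 → 0
  0-1 → 1 (borrow)
  1-1-1 → 1 (borrow)
  1-0-1 → 0
  1-1 → 0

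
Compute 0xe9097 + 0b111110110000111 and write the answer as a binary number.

0b11110000111000011110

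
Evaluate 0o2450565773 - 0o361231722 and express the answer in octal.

0o2067334051

Subtract column by column in base 8:
  3-2 → 1
  7-2 → 5
  7-7 → 0
  5-1 → 4
  6-3 → 3
  5-2 → 3
  0-1 → 7 (borrow)
  5-6-1 → 6 (borrow)
  4-3-1 → 0
  2-0 → 2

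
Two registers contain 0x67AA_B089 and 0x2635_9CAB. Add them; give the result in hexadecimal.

Add column by column in base 16, right to left:
  9+B = 4 carry 1
  8+A+1 = 3 carry 1
  0+C+1 = D
  B+9 = 4 carry 1
  A+5+1 = 0 carry 1
  A+3+1 = E
  7+6 = D
  6+2 = 8

0x8DE04D34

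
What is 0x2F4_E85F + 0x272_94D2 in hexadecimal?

0x5677D31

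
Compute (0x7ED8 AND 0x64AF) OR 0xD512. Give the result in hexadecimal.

0xF59A

0x7ED8 AND 0x64AF = 0x6488.
Then OR with 0xD512.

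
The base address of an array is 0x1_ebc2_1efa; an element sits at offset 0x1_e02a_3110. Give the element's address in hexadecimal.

Add column by column in base 16, right to left:
  a+0 = a
  f+1 = 0 carry 1
  e+1+1 = 0 carry 1
  1+3+1 = 5
  2+a = c
  c+2 = e
  b+0 = b
  e+e = c carry 1
  1+1+1 = 3

0x3cbec500a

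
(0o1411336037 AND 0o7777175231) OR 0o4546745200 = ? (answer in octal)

0o1411336037 AND 0o7777175231 = 0o1411134031.
Then OR with 0o4546745200.

0o5557775231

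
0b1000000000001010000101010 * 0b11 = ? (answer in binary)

0b11000000000011110001111110

Multiply each base-2 digit by 3, carrying:
  0×3 = 0 → write 0
  1×3 = 3 → write 1 carry 1
  0×3+1 = 1 → write 1
  1×3 = 3 → write 1 carry 1
  0×3+1 = 1 → write 1
  1×3 = 3 → write 1 carry 1
  0×3+1 = 1 → write 1
  0×3 = 0 → write 0
  0×3 = 0 → write 0
  0×3 = 0 → write 0
  1×3 = 3 → write 1 carry 1
  0×3+1 = 1 → write 1
  1×3 = 3 → write 1 carry 1
  0×3+1 = 1 → write 1
  0×3 = 0 → write 0
  0×3 = 0 → write 0
  0×3 = 0 → write 0
  0×3 = 0 → write 0
  0×3 = 0 → write 0
  0×3 = 0 → write 0
  0×3 = 0 → write 0
  0×3 = 0 → write 0
  0×3 = 0 → write 0
  0×3 = 0 → write 0
  1×3 = 3 → write 1 carry 1
  remaining carry: 1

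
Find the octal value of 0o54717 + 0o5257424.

0o5334343

Add column by column in base 8, right to left:
  7+4 = 3 carry 1
  1+2+1 = 4
  7+4 = 3 carry 1
  4+7+1 = 4 carry 1
  5+5+1 = 3 carry 1
  0+2+1 = 3
  0+5 = 5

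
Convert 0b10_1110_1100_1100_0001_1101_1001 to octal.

Group the bits in threes: 010 111 011 001 100 000 111 011 001 → 273140731.

0o273140731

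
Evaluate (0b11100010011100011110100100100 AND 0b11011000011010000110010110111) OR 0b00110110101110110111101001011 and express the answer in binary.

0b11110110111110110111101101111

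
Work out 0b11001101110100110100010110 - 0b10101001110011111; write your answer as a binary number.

Subtract column by column in base 2:
  0-1 → 1 (borrow)
  1-1-1 → 1 (borrow)
  1-1-1 → 1 (borrow)
  0-1-1 → 0 (borrow)
  1-1-1 → 1 (borrow)
  0-0-1 → 1 (borrow)
  0-0-1 → 1 (borrow)
  0-1-1 → 0 (borrow)
  1-1-1 → 1 (borrow)
  0-1-1 → 0 (borrow)
  1-0-1 → 0
  1-0 → 1
  0-1 → 1 (borrow)
  0-0-1 → 1 (borrow)
  1-1-1 → 1 (borrow)
  0-0-1 → 1 (borrow)
  1-1-1 → 1 (borrow)
  1-0-1 → 0
  1-0 → 1
  0-0 → 0
  1-0 → 1
  1-0 → 1
  0-0 → 0
  0-0 → 0
  1-0 → 1
  1-0 → 1

0b11001101011111100101110111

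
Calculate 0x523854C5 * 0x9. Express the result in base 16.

0x2E3FAFAED

Multiply each base-16 digit by 9, carrying:
  5×9 = 45 → write D carry 2
  C×9+2 = 110 → write E carry 6
  4×9+6 = 42 → write A carry 2
  5×9+2 = 47 → write F carry 2
  8×9+2 = 74 → write A carry 4
  3×9+4 = 31 → write F carry 1
  2×9+1 = 19 → write 3 carry 1
  5×9+1 = 46 → write E carry 2
  remaining carry: 2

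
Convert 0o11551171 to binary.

0b1001101101001001111001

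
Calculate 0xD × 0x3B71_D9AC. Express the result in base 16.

Multiply each base-16 digit by 13, carrying:
  C×13 = 156 → write C carry 9
  A×13+9 = 139 → write B carry 8
  9×13+8 = 125 → write D carry 7
  D×13+7 = 176 → write 0 carry 11
  1×13+11 = 24 → write 8 carry 1
  7×13+1 = 92 → write C carry 5
  B×13+5 = 148 → write 4 carry 9
  3×13+9 = 48 → write 0 carry 3
  remaining carry: 3

0x304C80DBC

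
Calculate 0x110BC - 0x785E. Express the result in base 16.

Subtract column by column in base 16:
  C-E → E (borrow)
  B-5-1 → 5
  0-8 → 8 (borrow)
  1-7-1 → 9 (borrow)
  1-0-1 → 0

0x985E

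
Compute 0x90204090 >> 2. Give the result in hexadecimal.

2 bits is not a whole number of base-16 digits; in binary: 10010000001000000100000010010000 >> 2 = 100100000010000001000000100100.

0x24081024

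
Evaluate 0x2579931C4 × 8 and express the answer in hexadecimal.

0x12BCC98E20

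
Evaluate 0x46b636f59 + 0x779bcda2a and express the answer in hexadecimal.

0xbe5204983

Add column by column in base 16, right to left:
  9+a = 3 carry 1
  5+2+1 = 8
  f+a = 9 carry 1
  6+d+1 = 4 carry 1
  3+c+1 = 0 carry 1
  6+b+1 = 2 carry 1
  b+9+1 = 5 carry 1
  6+7+1 = e
  4+7 = b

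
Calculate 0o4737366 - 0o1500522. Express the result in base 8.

Subtract column by column in base 8:
  6-2 → 4
  6-2 → 4
  3-5 → 6 (borrow)
  7-0-1 → 6
  3-0 → 3
  7-5 → 2
  4-1 → 3

0o3236644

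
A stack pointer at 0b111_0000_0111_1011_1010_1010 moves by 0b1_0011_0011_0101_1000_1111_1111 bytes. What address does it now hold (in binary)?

Add column by column in base 2, right to left:
  0+1 = 1
  1+1 = 0 carry 1
  0+1+1 = 0 carry 1
  1+1+1 = 1 carry 1
  0+1+1 = 0 carry 1
  1+1+1 = 1 carry 1
  0+1+1 = 0 carry 1
  1+1+1 = 1 carry 1
  1+0+1 = 0 carry 1
  1+0+1 = 0 carry 1
  0+0+1 = 1
  1+1 = 0 carry 1
  1+1+1 = 1 carry 1
  1+0+1 = 0 carry 1
  1+1+1 = 1 carry 1
  0+0+1 = 1
  0+1 = 1
  0+1 = 1
  0+0 = 0
  0+0 = 0
  1+1 = 0 carry 1
  1+1+1 = 1 carry 1
  1+0+1 = 0 carry 1
  0+0+1 = 1
  0+1 = 1

0b1101000111101010010101001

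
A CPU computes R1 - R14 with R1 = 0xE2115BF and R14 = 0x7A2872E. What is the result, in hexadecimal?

0x67E8E91

Subtract column by column in base 16:
  F-E → 1
  B-2 → 9
  5-7 → E (borrow)
  1-8-1 → 8 (borrow)
  1-2-1 → E (borrow)
  2-A-1 → 7 (borrow)
  E-7-1 → 6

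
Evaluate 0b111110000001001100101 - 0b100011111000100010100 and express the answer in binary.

Subtract column by column in base 2:
  1-0 → 1
  0-0 → 0
  1-1 → 0
  0-0 → 0
  0-1 → 1 (borrow)
  1-0-1 → 0
  1-0 → 1
  0-0 → 0
  0-1 → 1 (borrow)
  1-0-1 → 0
  0-0 → 0
  0-0 → 0
  0-1 → 1 (borrow)
  0-1-1 → 0 (borrow)
  0-1-1 → 0 (borrow)
  0-1-1 → 0 (borrow)
  1-1-1 → 1 (borrow)
  1-0-1 → 0
  1-0 → 1
  1-0 → 1
  1-1 → 0

0b11010001000101010001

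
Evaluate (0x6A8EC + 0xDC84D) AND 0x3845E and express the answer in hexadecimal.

0x18

Add column by column in base 16, right to left:
  C+D = 9 carry 1
  E+4+1 = 3 carry 1
  8+8+1 = 1 carry 1
  A+C+1 = 7 carry 1
  6+D+1 = 4 carry 1
  final carry 1
Sum = 0x147139; now AND with 0x3845E:
  1&0=0, 4&3=0, 7&8=0, 1&4=0, 3&5=1, 9&E=8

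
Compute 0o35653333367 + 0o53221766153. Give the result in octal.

Add column by column in base 8, right to left:
  7+3 = 2 carry 1
  6+5+1 = 4 carry 1
  3+1+1 = 5
  3+6 = 1 carry 1
  3+6+1 = 2 carry 1
  3+7+1 = 3 carry 1
  3+1+1 = 5
  5+2 = 7
  6+2 = 0 carry 1
  5+3+1 = 1 carry 1
  3+5+1 = 1 carry 1
  final carry 1

0o111075321542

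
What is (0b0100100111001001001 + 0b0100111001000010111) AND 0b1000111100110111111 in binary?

Add column by column in base 2, right to left:
  1+1 = 0 carry 1
  0+1+1 = 0 carry 1
  0+1+1 = 0 carry 1
  1+0+1 = 0 carry 1
  0+1+1 = 0 carry 1
  0+0+1 = 1
  1+0 = 1
  0+0 = 0
  0+0 = 0
  1+1 = 0 carry 1
  1+0+1 = 0 carry 1
  1+0+1 = 0 carry 1
  0+1+1 = 0 carry 1
  0+1+1 = 0 carry 1
  1+1+1 = 1 carry 1
  0+0+1 = 1
  0+0 = 0
  1+1 = 0 carry 1
  final carry 1
Sum = 0b1001100000001100000; now AND with 0b1000111100110111111:
  1001100000001100000
& 1000111100110111111
= 1000100000000100000

0b1000100000000100000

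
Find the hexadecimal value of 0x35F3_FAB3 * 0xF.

0x3294BB07D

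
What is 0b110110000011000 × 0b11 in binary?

0b10100010001001000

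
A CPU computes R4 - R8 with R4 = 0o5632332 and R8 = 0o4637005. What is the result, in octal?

0o773325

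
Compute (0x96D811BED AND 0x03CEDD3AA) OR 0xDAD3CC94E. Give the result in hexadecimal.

0xDADBDDBEE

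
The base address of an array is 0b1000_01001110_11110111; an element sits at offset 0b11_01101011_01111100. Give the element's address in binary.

0b10111011101001110011

Add column by column in base 2, right to left:
  1+0 = 1
  1+0 = 1
  1+1 = 0 carry 1
  0+1+1 = 0 carry 1
  1+1+1 = 1 carry 1
  1+1+1 = 1 carry 1
  1+1+1 = 1 carry 1
  1+0+1 = 0 carry 1
  0+1+1 = 0 carry 1
  1+1+1 = 1 carry 1
  1+0+1 = 0 carry 1
  1+1+1 = 1 carry 1
  0+0+1 = 1
  0+1 = 1
  1+1 = 0 carry 1
  0+0+1 = 1
  0+1 = 1
  0+1 = 1
  0+0 = 0
  1+0 = 1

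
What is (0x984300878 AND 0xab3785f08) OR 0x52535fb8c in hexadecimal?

0xda535fb8c

0x984300878 AND 0xab3785f08 = 0x880300808.
Then OR with 0x52535fb8c.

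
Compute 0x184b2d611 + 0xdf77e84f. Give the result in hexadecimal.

Add column by column in base 16, right to left:
  1+f = 0 carry 1
  1+4+1 = 6
  6+8 = e
  d+e = b carry 1
  2+7+1 = a
  b+7 = 2 carry 1
  4+f+1 = 4 carry 1
  8+d+1 = 6 carry 1
  1+0+1 = 2

0x2642abe60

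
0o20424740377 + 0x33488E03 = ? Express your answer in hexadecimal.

0o20424740377 = 0x8453C0FF in hexadecimal.
Add column by column in base 16, right to left:
  F+3 = 2 carry 1
  F+0+1 = 0 carry 1
  0+E+1 = F
  C+8 = 4 carry 1
  3+8+1 = C
  5+4 = 9
  4+3 = 7
  8+3 = B

0xB79C4F02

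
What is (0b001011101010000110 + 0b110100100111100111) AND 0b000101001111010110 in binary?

0b1000100

Add column by column in base 2, right to left:
  0+1 = 1
  1+1 = 0 carry 1
  1+1+1 = 1 carry 1
  0+0+1 = 1
  0+0 = 0
  0+1 = 1
  0+1 = 1
  1+1 = 0 carry 1
  0+1+1 = 0 carry 1
  1+0+1 = 0 carry 1
  0+0+1 = 1
  1+1 = 0 carry 1
  1+0+1 = 0 carry 1
  1+0+1 = 0 carry 1
  0+1+1 = 0 carry 1
  1+0+1 = 0 carry 1
  0+1+1 = 0 carry 1
  0+1+1 = 0 carry 1
  final carry 1
Sum = 0b1000000010001101101; now AND with 0b000101001111010110:
  1000000010001101101
& 0000101001111010110
= 0000000000001000100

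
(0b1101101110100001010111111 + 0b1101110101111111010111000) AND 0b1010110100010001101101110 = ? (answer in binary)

Add column by column in base 2, right to left:
  1+0 = 1
  1+0 = 1
  1+0 = 1
  1+1 = 0 carry 1
  1+1+1 = 1 carry 1
  1+1+1 = 1 carry 1
  0+0+1 = 1
  1+1 = 0 carry 1
  0+0+1 = 1
  1+1 = 0 carry 1
  0+1+1 = 0 carry 1
  0+1+1 = 0 carry 1
  0+1+1 = 0 carry 1
  0+1+1 = 0 carry 1
  1+1+1 = 1 carry 1
  0+1+1 = 0 carry 1
  1+0+1 = 0 carry 1
  1+1+1 = 1 carry 1
  1+0+1 = 0 carry 1
  0+1+1 = 0 carry 1
  1+1+1 = 1 carry 1
  1+1+1 = 1 carry 1
  0+0+1 = 1
  1+1 = 0 carry 1
  1+1+1 = 1 carry 1
  final carry 1
Sum = 0b11011100100100000101110111; now AND with 0b1010110100010001101101110:
  11011100100100000101110111
& 01010110100010001101101110
= 01010100100000000101100110

0b1010100100000000101100110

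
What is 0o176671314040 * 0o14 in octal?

0o2762260620600

Multiply each base-8 digit by 12, carrying:
  0×12 = 0 → write 0
  4×12 = 48 → write 0 carry 6
  0×12+6 = 6 → write 6
  4×12 = 48 → write 0 carry 6
  1×12+6 = 18 → write 2 carry 2
  3×12+2 = 38 → write 6 carry 4
  1×12+4 = 16 → write 0 carry 2
  7×12+2 = 86 → write 6 carry 10
  6×12+10 = 82 → write 2 carry 10
  6×12+10 = 82 → write 2 carry 10
  7×12+10 = 94 → write 6 carry 11
  1×12+11 = 23 → write 7 carry 2
  remaining carry: 2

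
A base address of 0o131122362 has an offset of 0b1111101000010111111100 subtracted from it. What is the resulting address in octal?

0b1111101000010111111100 = 0o17502774 in octal.
Subtract column by column in base 8:
  2-4 → 6 (borrow)
  6-7-1 → 6 (borrow)
  3-7-1 → 3 (borrow)
  2-2-1 → 7 (borrow)
  2-0-1 → 1
  1-5 → 4 (borrow)
  1-7-1 → 1 (borrow)
  3-1-1 → 1
  1-0 → 1

0o111417366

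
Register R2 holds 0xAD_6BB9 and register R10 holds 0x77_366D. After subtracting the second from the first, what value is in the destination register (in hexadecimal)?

Subtract column by column in base 16:
  9-D → C (borrow)
  B-6-1 → 4
  B-6 → 5
  6-3 → 3
  D-7 → 6
  A-7 → 3

0x36354C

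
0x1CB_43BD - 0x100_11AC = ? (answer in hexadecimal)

Subtract column by column in base 16:
  D-C → 1
  B-A → 1
  3-1 → 2
  4-1 → 3
  B-0 → B
  C-0 → C
  1-1 → 0

0xCB3211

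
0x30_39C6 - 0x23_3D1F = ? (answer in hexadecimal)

Subtract column by column in base 16:
  6-F → 7 (borrow)
  C-1-1 → A
  9-D → C (borrow)
  3-3-1 → F (borrow)
  0-3-1 → C (borrow)
  3-2-1 → 0

0xCFCA7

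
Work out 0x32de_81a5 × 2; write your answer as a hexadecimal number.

Multiply each base-16 digit by 2, carrying:
  5×2 = 10 → write a
  a×2 = 20 → write 4 carry 1
  1×2+1 = 3 → write 3
  8×2 = 16 → write 0 carry 1
  e×2+1 = 29 → write d carry 1
  d×2+1 = 27 → write b carry 1
  2×2+1 = 5 → write 5
  3×2 = 6 → write 6

0x65bd034a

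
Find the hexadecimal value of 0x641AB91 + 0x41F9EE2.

Add column by column in base 16, right to left:
  1+2 = 3
  9+E = 7 carry 1
  B+E+1 = A carry 1
  A+9+1 = 4 carry 1
  1+F+1 = 1 carry 1
  4+1+1 = 6
  6+4 = A

0xA614A73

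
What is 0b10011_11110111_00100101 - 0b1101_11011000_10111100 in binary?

0b1100001111001101001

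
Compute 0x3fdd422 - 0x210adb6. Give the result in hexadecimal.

Subtract column by column in base 16:
  2-6 → c (borrow)
  2-b-1 → 6 (borrow)
  4-d-1 → 6 (borrow)
  d-a-1 → 2
  d-0 → d
  f-1 → e
  3-2 → 1

0x1ed266c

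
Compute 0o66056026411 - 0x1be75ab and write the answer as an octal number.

0o65676333536

0x1be75ab = 0o157472653 in octal.
Subtract column by column in base 8:
  1-3 → 6 (borrow)
  1-5-1 → 3 (borrow)
  4-6-1 → 5 (borrow)
  6-2-1 → 3
  2-7 → 3 (borrow)
  0-4-1 → 3 (borrow)
  6-7-1 → 6 (borrow)
  5-5-1 → 7 (borrow)
  0-1-1 → 6 (borrow)
  6-0-1 → 5
  6-0 → 6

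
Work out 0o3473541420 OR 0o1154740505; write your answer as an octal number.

0o3577741525

OR each oct digit independently (no carries):
  3|1=3, 4|1=5, 7|5=7, 3|4=7, 5|7=7, 4|4=4, 1|0=1, 4|5=5, 2|0=2, 0|5=5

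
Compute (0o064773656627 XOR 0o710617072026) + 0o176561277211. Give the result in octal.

First 0o064773656627 XOR 0o710617072026 = 0o774164624601.
Add column by column in base 8, right to left:
  1+1 = 2
  0+1 = 1
  6+2 = 0 carry 1
  4+7+1 = 4 carry 1
  2+7+1 = 2 carry 1
  6+2+1 = 1 carry 1
  4+1+1 = 6
  6+6 = 4 carry 1
  1+5+1 = 7
  4+6 = 2 carry 1
  7+7+1 = 7 carry 1
  7+1+1 = 1 carry 1
  final carry 1

0o1172746124012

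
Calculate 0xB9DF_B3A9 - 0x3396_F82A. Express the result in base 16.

0x8648BB7F

Subtract column by column in base 16:
  9-A → F (borrow)
  A-2-1 → 7
  3-8 → B (borrow)
  B-F-1 → B (borrow)
  F-6-1 → 8
  D-9 → 4
  9-3 → 6
  B-3 → 8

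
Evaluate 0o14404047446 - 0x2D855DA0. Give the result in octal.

0x2D855DA0 = 0o5541256640 in octal.
Subtract column by column in base 8:
  6-0 → 6
  4-4 → 0
  4-6 → 6 (borrow)
  7-6-1 → 0
  4-5 → 7 (borrow)
  0-2-1 → 5 (borrow)
  4-1-1 → 2
  0-4 → 4 (borrow)
  4-5-1 → 6 (borrow)
  4-5-1 → 6 (borrow)
  1-0-1 → 0

0o6642570606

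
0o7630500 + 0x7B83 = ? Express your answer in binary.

0b111111010110011000011

0o7630500 = 0b111110011000101000000 in binary.
0x7B83 = 0b111101110000011 in binary.
Add column by column in base 2, right to left:
  0+1 = 1
  0+1 = 1
  0+0 = 0
  0+0 = 0
  0+0 = 0
  0+0 = 0
  1+0 = 1
  0+1 = 1
  1+1 = 0 carry 1
  0+1+1 = 0 carry 1
  0+0+1 = 1
  0+1 = 1
  1+1 = 0 carry 1
  1+1+1 = 1 carry 1
  0+1+1 = 0 carry 1
  0+0+1 = 1
  1+0 = 1
  1+0 = 1
  1+0 = 1
  1+0 = 1
  1+0 = 1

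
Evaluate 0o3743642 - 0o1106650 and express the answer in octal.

0o2634772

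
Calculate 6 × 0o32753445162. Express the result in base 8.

Multiply each base-8 digit by 6, carrying:
  2×6 = 12 → write 4 carry 1
  6×6+1 = 37 → write 5 carry 4
  1×6+4 = 10 → write 2 carry 1
  5×6+1 = 31 → write 7 carry 3
  4×6+3 = 27 → write 3 carry 3
  4×6+3 = 27 → write 3 carry 3
  3×6+3 = 21 → write 5 carry 2
  5×6+2 = 32 → write 0 carry 4
  7×6+4 = 46 → write 6 carry 5
  2×6+5 = 17 → write 1 carry 2
  3×6+2 = 20 → write 4 carry 2
  remaining carry: 2

0o241605337254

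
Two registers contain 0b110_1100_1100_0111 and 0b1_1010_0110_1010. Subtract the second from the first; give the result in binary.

0b101001001011101

Subtract column by column in base 2:
  1-0 → 1
  1-1 → 0
  1-0 → 1
  0-1 → 1 (borrow)
  0-0-1 → 1 (borrow)
  0-1-1 → 0 (borrow)
  1-1-1 → 1 (borrow)
  1-0-1 → 0
  0-0 → 0
  0-1 → 1 (borrow)
  1-0-1 → 0
  1-1 → 0
  0-1 → 1 (borrow)
  1-0-1 → 0
  1-0 → 1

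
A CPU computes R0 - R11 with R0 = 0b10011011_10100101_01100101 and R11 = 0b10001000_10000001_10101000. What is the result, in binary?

0b100110010001110111101

Subtract column by column in base 2:
  1-0 → 1
  0-0 → 0
  1-0 → 1
  0-1 → 1 (borrow)
  0-0-1 → 1 (borrow)
  1-1-1 → 1 (borrow)
  1-0-1 → 0
  0-1 → 1 (borrow)
  1-1-1 → 1 (borrow)
  0-0-1 → 1 (borrow)
  1-0-1 → 0
  0-0 → 0
  0-0 → 0
  1-0 → 1
  0-0 → 0
  1-1 → 0
  1-0 → 1
  1-0 → 1
  0-0 → 0
  1-1 → 0
  1-0 → 1
  0-0 → 0
  0-0 → 0
  1-1 → 0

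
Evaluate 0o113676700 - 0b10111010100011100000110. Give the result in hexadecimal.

0xD236BA

0o113676700 = 0x12F7DC0 in hexadecimal.
0b10111010100011100000110 = 0x5D4706 in hexadecimal.
Subtract column by column in base 16:
  0-6 → A (borrow)
  C-0-1 → B
  D-7 → 6
  7-4 → 3
  F-D → 2
  2-5 → D (borrow)
  1-0-1 → 0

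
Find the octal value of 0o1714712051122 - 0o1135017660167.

0o557672170733

Subtract column by column in base 8:
  2-7 → 3 (borrow)
  2-6-1 → 3 (borrow)
  1-1-1 → 7 (borrow)
  1-0-1 → 0
  5-6 → 7 (borrow)
  0-6-1 → 1 (borrow)
  2-7-1 → 2 (borrow)
  1-1-1 → 7 (borrow)
  7-0-1 → 6
  4-5 → 7 (borrow)
  1-3-1 → 5 (borrow)
  7-1-1 → 5
  1-1 → 0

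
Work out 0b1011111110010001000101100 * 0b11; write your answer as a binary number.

0b100011111010110011010000100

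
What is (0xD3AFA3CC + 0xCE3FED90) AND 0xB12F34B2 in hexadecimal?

0xA12F1010

Add column by column in base 16, right to left:
  C+0 = C
  C+9 = 5 carry 1
  3+D+1 = 1 carry 1
  A+E+1 = 9 carry 1
  F+F+1 = F carry 1
  A+3+1 = E
  3+E = 1 carry 1
  D+C+1 = A carry 1
  final carry 1
Sum = 0x1A1EF915C; now AND with 0xB12F34B2:
  1&0=0, A&B=A, 1&1=1, E&2=2, F&F=F, 9&3=1, 1&4=0, 5&B=1, C&2=0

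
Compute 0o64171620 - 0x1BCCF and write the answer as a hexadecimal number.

0o64171620 = 0xD0F390 in hexadecimal.
Subtract column by column in base 16:
  0-F → 1 (borrow)
  9-C-1 → C (borrow)
  3-C-1 → 6 (borrow)
  F-B-1 → 3
  0-1 → F (borrow)
  D-0-1 → C

0xCF36C1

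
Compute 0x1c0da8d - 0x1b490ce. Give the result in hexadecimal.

Subtract column by column in base 16:
  d-e → f (borrow)
  8-c-1 → b (borrow)
  a-0-1 → 9
  d-9 → 4
  0-4 → c (borrow)
  c-b-1 → 0
  1-1 → 0

0xc49bf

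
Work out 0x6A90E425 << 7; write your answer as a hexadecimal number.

0x3548721280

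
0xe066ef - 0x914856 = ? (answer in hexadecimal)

0x4f1e99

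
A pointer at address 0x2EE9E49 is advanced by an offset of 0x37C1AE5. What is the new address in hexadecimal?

0x66AB92E

Add column by column in base 16, right to left:
  9+5 = E
  4+E = 2 carry 1
  E+A+1 = 9 carry 1
  9+1+1 = B
  E+C = A carry 1
  E+7+1 = 6 carry 1
  2+3+1 = 6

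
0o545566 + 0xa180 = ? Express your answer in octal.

0xa180 = 0o120600 in octal.
Add column by column in base 8, right to left:
  6+0 = 6
  6+0 = 6
  5+6 = 3 carry 1
  5+0+1 = 6
  4+2 = 6
  5+1 = 6

0o666366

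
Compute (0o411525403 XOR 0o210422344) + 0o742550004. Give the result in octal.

First 0o411525403 XOR 0o210422344 = 0o601107747.
Add column by column in base 8, right to left:
  7+4 = 3 carry 1
  4+0+1 = 5
  7+0 = 7
  7+0 = 7
  0+5 = 5
  1+5 = 6
  1+2 = 3
  0+4 = 4
  6+7 = 5 carry 1
  final carry 1

0o1543657753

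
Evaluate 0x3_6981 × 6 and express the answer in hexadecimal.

0x147906

Multiply each base-16 digit by 6, carrying:
  1×6 = 6 → write 6
  8×6 = 48 → write 0 carry 3
  9×6+3 = 57 → write 9 carry 3
  6×6+3 = 39 → write 7 carry 2
  3×6+2 = 20 → write 4 carry 1
  remaining carry: 1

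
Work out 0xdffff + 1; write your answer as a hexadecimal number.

0xe0000

The trailing 4 digits are F (max in base 16), so adding 1 cascades: they roll to 0 and the next digit up increments.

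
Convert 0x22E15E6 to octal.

0o213412746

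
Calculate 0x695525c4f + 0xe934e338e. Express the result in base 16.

0x1528a08fdd

Add column by column in base 16, right to left:
  f+e = d carry 1
  4+8+1 = d
  c+3 = f
  5+3 = 8
  2+e = 0 carry 1
  5+4+1 = a
  5+3 = 8
  9+9 = 2 carry 1
  6+e+1 = 5 carry 1
  final carry 1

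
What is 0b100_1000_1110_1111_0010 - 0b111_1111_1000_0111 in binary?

0b1000000111101101011

Subtract column by column in base 2:
  0-1 → 1 (borrow)
  1-1-1 → 1 (borrow)
  0-1-1 → 0 (borrow)
  0-0-1 → 1 (borrow)
  1-0-1 → 0
  1-0 → 1
  1-0 → 1
  1-1 → 0
  0-1 → 1 (borrow)
  1-1-1 → 1 (borrow)
  1-1-1 → 1 (borrow)
  1-1-1 → 1 (borrow)
  0-1-1 → 0 (borrow)
  0-1-1 → 0 (borrow)
  0-1-1 → 0 (borrow)
  1-0-1 → 0
  0-0 → 0
  0-0 → 0
  1-0 → 1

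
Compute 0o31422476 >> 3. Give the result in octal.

Shifting right by 3 bits = 1 oct digit: drop the last 1.

0o3142247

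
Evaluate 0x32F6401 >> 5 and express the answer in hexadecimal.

0x197B20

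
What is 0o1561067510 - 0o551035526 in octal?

Subtract column by column in base 8:
  0-6 → 2 (borrow)
  1-2-1 → 6 (borrow)
  5-5-1 → 7 (borrow)
  7-5-1 → 1
  6-3 → 3
  0-0 → 0
  1-1 → 0
  6-5 → 1
  5-5 → 0
  1-0 → 1

0o1010031762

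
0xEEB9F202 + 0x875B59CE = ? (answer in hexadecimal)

0x176154BD0

Add column by column in base 16, right to left:
  2+E = 0 carry 1
  0+C+1 = D
  2+9 = B
  F+5 = 4 carry 1
  9+B+1 = 5 carry 1
  B+5+1 = 1 carry 1
  E+7+1 = 6 carry 1
  E+8+1 = 7 carry 1
  final carry 1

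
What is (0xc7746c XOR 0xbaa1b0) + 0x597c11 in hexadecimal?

First 0xc7746c XOR 0xbaa1b0 = 0x7dd5dc.
Add column by column in base 16, right to left:
  c+1 = d
  d+1 = e
  5+c = 1 carry 1
  d+7+1 = 5 carry 1
  d+9+1 = 7 carry 1
  7+5+1 = d

0xd751ed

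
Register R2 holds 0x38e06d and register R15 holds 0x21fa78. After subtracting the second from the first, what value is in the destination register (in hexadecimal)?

Subtract column by column in base 16:
  d-8 → 5
  6-7 → f (borrow)
  0-a-1 → 5 (borrow)
  e-f-1 → e (borrow)
  8-1-1 → 6
  3-2 → 1

0x16e5f5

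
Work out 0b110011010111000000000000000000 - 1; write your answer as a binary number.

The trailing 18 digits are 0, so subtracting 1 borrows through: they become 1 and the next digit up decrements.

0b110011010110111111111111111111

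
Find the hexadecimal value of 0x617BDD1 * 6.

0x248E72E6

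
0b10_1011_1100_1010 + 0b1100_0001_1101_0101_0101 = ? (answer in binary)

Add column by column in base 2, right to left:
  0+1 = 1
  1+0 = 1
  0+1 = 1
  1+0 = 1
  0+1 = 1
  0+0 = 0
  1+1 = 0 carry 1
  1+0+1 = 0 carry 1
  1+1+1 = 1 carry 1
  1+0+1 = 0 carry 1
  0+1+1 = 0 carry 1
  1+1+1 = 1 carry 1
  0+1+1 = 0 carry 1
  1+0+1 = 0 carry 1
  0+0+1 = 1
  0+0 = 0
  0+0 = 0
  0+0 = 0
  0+1 = 1
  0+1 = 1

0b11000100100100011111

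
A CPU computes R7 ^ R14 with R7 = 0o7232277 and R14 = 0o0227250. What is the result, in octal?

0o7015027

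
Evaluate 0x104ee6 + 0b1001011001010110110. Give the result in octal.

0o5200634

0x104ee6 = 0o4047346 in octal.
0b1001011001010110110 = 0o1131266 in octal.
Add column by column in base 8, right to left:
  6+6 = 4 carry 1
  4+6+1 = 3 carry 1
  3+2+1 = 6
  7+1 = 0 carry 1
  4+3+1 = 0 carry 1
  0+1+1 = 2
  4+1 = 5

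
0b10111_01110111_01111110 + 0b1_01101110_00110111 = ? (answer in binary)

0b110001110010110110101

Add column by column in base 2, right to left:
  0+1 = 1
  1+1 = 0 carry 1
  1+1+1 = 1 carry 1
  1+0+1 = 0 carry 1
  1+1+1 = 1 carry 1
  1+1+1 = 1 carry 1
  1+0+1 = 0 carry 1
  0+0+1 = 1
  1+0 = 1
  1+1 = 0 carry 1
  1+1+1 = 1 carry 1
  0+1+1 = 0 carry 1
  1+0+1 = 0 carry 1
  1+1+1 = 1 carry 1
  1+1+1 = 1 carry 1
  0+0+1 = 1
  1+1 = 0 carry 1
  1+0+1 = 0 carry 1
  1+0+1 = 0 carry 1
  0+0+1 = 1
  1+0 = 1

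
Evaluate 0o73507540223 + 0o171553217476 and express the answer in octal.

Add column by column in base 8, right to left:
  3+6 = 1 carry 1
  2+7+1 = 2 carry 1
  2+4+1 = 7
  0+7 = 7
  4+1 = 5
  5+2 = 7
  7+3 = 2 carry 1
  0+5+1 = 6
  5+5 = 2 carry 1
  3+1+1 = 5
  7+7 = 6 carry 1
  0+1+1 = 2

0o265262757721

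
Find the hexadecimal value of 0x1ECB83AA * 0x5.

0x99F99252

Multiply each base-16 digit by 5, carrying:
  A×5 = 50 → write 2 carry 3
  A×5+3 = 53 → write 5 carry 3
  3×5+3 = 18 → write 2 carry 1
  8×5+1 = 41 → write 9 carry 2
  B×5+2 = 57 → write 9 carry 3
  C×5+3 = 63 → write F carry 3
  E×5+3 = 73 → write 9 carry 4
  1×5+4 = 9 → write 9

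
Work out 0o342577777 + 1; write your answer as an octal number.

0o342600000

The trailing 5 digits are 7 (max in base 8), so adding 1 cascades: they roll to 0 and the next digit up increments.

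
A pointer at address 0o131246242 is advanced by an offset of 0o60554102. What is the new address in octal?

Add column by column in base 8, right to left:
  2+2 = 4
  4+0 = 4
  2+1 = 3
  6+4 = 2 carry 1
  4+5+1 = 2 carry 1
  2+5+1 = 0 carry 1
  1+0+1 = 2
  3+6 = 1 carry 1
  1+0+1 = 2

0o212022344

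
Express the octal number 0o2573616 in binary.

Each octal digit is 3 bits: 2=010 5=101 7=111 3=011 6=110 1=001 6=110.

0b10101111011110001110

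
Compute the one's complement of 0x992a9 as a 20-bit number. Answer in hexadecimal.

0x66d56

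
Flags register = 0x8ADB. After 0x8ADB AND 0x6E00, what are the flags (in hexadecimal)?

0x0A00

AND each hex digit independently (no carries):
  8&6=0, A&E=A, D&0=0, B&0=0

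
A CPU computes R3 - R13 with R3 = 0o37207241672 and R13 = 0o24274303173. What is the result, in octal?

Subtract column by column in base 8:
  2-3 → 7 (borrow)
  7-7-1 → 7 (borrow)
  6-1-1 → 4
  1-3 → 6 (borrow)
  4-0-1 → 3
  2-3 → 7 (borrow)
  7-4-1 → 2
  0-7 → 1 (borrow)
  2-2-1 → 7 (borrow)
  7-4-1 → 2
  3-2 → 1

0o12712736477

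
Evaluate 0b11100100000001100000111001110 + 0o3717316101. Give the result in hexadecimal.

0b11100100000001100000111001110 = 0x1C80C1CE in hexadecimal.
0o3717316101 = 0x1F3D9C41 in hexadecimal.
Add column by column in base 16, right to left:
  E+1 = F
  C+4 = 0 carry 1
  1+C+1 = E
  C+9 = 5 carry 1
  0+D+1 = E
  8+3 = B
  C+F = B carry 1
  1+1+1 = 3

0x3BBE5E0F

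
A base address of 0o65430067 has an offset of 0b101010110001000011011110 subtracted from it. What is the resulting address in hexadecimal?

0x2B1F59

0o65430067 = 0xD63037 in hexadecimal.
0b101010110001000011011110 = 0xAB10DE in hexadecimal.
Subtract column by column in base 16:
  7-E → 9 (borrow)
  3-D-1 → 5 (borrow)
  0-0-1 → F (borrow)
  3-1-1 → 1
  6-B → B (borrow)
  D-A-1 → 2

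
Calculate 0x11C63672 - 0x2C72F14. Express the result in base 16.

0xEFF075E

Subtract column by column in base 16:
  2-4 → E (borrow)
  7-1-1 → 5
  6-F → 7 (borrow)
  3-2-1 → 0
  6-7 → F (borrow)
  C-C-1 → F (borrow)
  1-2-1 → E (borrow)
  1-0-1 → 0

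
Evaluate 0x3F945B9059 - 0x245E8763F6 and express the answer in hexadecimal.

Subtract column by column in base 16:
  9-6 → 3
  5-F → 6 (borrow)
  0-3-1 → C (borrow)
  9-6-1 → 2
  B-7 → 4
  5-8 → D (borrow)
  4-E-1 → 5 (borrow)
  9-5-1 → 3
  F-4 → B
  3-2 → 1

0x1B35D42C63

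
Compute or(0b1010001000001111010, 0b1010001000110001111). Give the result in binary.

OR bit by bit (1 where either bit is 1):
  1010001000001111010
| 1010001000110001111
= 1010001000111111111

0b1010001000111111111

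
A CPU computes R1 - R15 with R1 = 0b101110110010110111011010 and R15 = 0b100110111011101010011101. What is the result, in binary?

0b111110111001100111101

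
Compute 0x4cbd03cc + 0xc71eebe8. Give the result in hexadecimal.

Add column by column in base 16, right to left:
  c+8 = 4 carry 1
  c+e+1 = b carry 1
  3+b+1 = f
  0+e = e
  d+e = b carry 1
  b+1+1 = d
  c+7 = 3 carry 1
  4+c+1 = 1 carry 1
  final carry 1

0x113dbefb4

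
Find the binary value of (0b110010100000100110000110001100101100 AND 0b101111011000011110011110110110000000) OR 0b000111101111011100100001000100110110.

0b100111101111011110100111000100110110

0b110010100000100110000110001100101100 AND 0b101111011000011110011110110110000000 = 0b100010000000000110000110000100000000.
Then OR with 0b000111101111011100100001000100110110.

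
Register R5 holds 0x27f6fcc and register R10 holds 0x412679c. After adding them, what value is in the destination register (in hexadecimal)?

0x691d768

Add column by column in base 16, right to left:
  c+c = 8 carry 1
  c+9+1 = 6 carry 1
  f+7+1 = 7 carry 1
  6+6+1 = d
  f+2 = 1 carry 1
  7+1+1 = 9
  2+4 = 6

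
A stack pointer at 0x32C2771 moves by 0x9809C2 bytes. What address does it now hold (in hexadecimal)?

0x3C43133

Add column by column in base 16, right to left:
  1+2 = 3
  7+C = 3 carry 1
  7+9+1 = 1 carry 1
  2+0+1 = 3
  C+8 = 4 carry 1
  2+9+1 = C
  3+0 = 3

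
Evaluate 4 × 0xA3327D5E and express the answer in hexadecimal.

0x28CC9F578

Multiply each base-16 digit by 4, carrying:
  E×4 = 56 → write 8 carry 3
  5×4+3 = 23 → write 7 carry 1
  D×4+1 = 53 → write 5 carry 3
  7×4+3 = 31 → write F carry 1
  2×4+1 = 9 → write 9
  3×4 = 12 → write C
  3×4 = 12 → write C
  A×4 = 40 → write 8 carry 2
  remaining carry: 2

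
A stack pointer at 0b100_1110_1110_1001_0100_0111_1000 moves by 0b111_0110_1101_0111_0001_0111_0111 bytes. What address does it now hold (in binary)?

0b1100010111000000010111101111

Add column by column in base 2, right to left:
  0+1 = 1
  0+1 = 1
  0+1 = 1
  1+0 = 1
  1+1 = 0 carry 1
  1+1+1 = 1 carry 1
  1+1+1 = 1 carry 1
  0+0+1 = 1
  0+1 = 1
  0+0 = 0
  1+0 = 1
  0+0 = 0
  1+1 = 0 carry 1
  0+1+1 = 0 carry 1
  0+1+1 = 0 carry 1
  1+0+1 = 0 carry 1
  0+1+1 = 0 carry 1
  1+0+1 = 0 carry 1
  1+1+1 = 1 carry 1
  1+1+1 = 1 carry 1
  0+0+1 = 1
  1+1 = 0 carry 1
  1+1+1 = 1 carry 1
  1+0+1 = 0 carry 1
  0+1+1 = 0 carry 1
  0+1+1 = 0 carry 1
  1+1+1 = 1 carry 1
  final carry 1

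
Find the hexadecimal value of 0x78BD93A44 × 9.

0x43EAA30C64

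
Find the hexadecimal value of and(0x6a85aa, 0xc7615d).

0x420108

AND each hex digit independently (no carries):
  6&c=4, a&7=2, 8&6=0, 5&1=1, a&5=0, a&d=8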